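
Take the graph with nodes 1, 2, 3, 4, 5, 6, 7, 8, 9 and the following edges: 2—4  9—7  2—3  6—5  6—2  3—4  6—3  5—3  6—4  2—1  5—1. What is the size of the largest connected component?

6

8 is isolated — a component by itself.
Starting from 7 we can reach 7, 9. That is one component of size 2.
Starting from 1 we can reach 1, 2, 3, 4, 5, 6. That is one component of size 6.
The largest has 6 vertices.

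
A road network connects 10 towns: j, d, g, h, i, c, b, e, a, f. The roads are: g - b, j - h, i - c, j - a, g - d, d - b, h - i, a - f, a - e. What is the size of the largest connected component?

7

Starting from b we can reach b, d, g. That is one component of size 3.
Starting from a we can reach a, c, e, f, h, i, j. That is one component of size 7.
The largest has 7 vertices.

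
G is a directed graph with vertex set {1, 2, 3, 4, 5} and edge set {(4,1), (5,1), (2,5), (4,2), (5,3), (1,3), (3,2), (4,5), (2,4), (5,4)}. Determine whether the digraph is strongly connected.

Yes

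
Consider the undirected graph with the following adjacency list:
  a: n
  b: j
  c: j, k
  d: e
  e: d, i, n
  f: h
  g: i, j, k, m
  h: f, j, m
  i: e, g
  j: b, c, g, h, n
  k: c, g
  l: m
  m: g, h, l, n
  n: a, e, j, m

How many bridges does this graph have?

5

The edges on the cycle j-g-i-e-n-m-h-j are not bridges since each lies on that cycle.
But removing h-f disconnects h from f; removing j-b disconnects j from b; removing a-n disconnects a from n; removing e-d disconnects e from d — these are bridges.
In total 5 edges are bridges.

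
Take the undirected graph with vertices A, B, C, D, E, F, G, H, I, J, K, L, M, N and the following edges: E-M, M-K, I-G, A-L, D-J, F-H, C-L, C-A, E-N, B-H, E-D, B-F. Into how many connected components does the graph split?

Starting from G we can reach G, I. That is one component of size 2.
Starting from A we can reach A, C, L. That is one component of size 3.
Starting from B we can reach B, F, H. That is one component of size 3.
Starting from D we can reach D, E, J, K, M, N. That is one component of size 6.
Total: 4 components.

4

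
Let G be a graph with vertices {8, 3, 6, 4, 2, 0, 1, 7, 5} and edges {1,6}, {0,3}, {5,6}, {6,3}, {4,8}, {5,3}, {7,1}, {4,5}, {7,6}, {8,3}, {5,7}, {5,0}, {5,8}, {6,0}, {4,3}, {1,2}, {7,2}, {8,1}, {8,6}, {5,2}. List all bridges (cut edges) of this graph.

none

The edges on the cycle 4-5-7-1-8-4 are not bridges since each lies on that cycle.
Every edge lies on some cycle, so there are no bridges.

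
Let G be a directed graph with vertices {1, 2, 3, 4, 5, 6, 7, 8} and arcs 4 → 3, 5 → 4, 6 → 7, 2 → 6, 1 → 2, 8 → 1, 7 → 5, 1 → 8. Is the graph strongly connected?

There is no directed path from 7 to 1, so the graph is not strongly connected.

No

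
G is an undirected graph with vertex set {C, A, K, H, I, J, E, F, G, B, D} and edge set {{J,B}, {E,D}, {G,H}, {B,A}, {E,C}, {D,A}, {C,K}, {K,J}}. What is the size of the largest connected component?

7

I is isolated — a component by itself.
F is isolated — a component by itself.
Starting from G we can reach G, H. That is one component of size 2.
Starting from A we can reach A, B, C, D, E, J, K. That is one component of size 7.
The largest has 7 vertices.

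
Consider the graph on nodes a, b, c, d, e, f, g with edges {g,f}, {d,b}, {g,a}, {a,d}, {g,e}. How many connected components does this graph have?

c is isolated — a component by itself.
Starting from a we can reach a, b, d, e, f, g. That is one component of size 6.
Total: 2 components.

2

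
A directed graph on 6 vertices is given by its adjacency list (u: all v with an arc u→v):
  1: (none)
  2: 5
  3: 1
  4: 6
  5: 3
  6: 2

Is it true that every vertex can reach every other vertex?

No

There is no directed path from 5 to 4, so the graph is not strongly connected.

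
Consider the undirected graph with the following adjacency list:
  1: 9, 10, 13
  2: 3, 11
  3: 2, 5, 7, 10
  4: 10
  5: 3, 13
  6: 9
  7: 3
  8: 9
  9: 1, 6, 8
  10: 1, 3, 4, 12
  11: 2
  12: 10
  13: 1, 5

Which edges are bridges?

1-9, 10-12, 10-4, 11-2, 2-3, 3-7, 6-9, 8-9

The edges on the cycle 13-5-3-10-1-13 are not bridges since each lies on that cycle.
But removing 7-3 disconnects 7 from 3; removing 1-9 disconnects 1 from 9; removing 10-4 disconnects 10 from 4; removing 6-9 disconnects 6 from 9 — these are bridges.
In total 8 edges are bridges.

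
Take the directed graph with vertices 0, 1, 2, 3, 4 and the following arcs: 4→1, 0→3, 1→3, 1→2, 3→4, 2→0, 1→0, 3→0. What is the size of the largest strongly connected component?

5

{0, 1, 2, 3, 4} are all mutually reachable — one SCC of size 5.
The largest has 5 vertices.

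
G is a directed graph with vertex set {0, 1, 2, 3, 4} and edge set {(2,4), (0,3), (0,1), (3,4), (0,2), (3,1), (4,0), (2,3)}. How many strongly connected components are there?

2

{0, 2, 3, 4} are all mutually reachable — one SCC of size 4.
{1} is an SCC by itself.
That gives 2 strongly connected components.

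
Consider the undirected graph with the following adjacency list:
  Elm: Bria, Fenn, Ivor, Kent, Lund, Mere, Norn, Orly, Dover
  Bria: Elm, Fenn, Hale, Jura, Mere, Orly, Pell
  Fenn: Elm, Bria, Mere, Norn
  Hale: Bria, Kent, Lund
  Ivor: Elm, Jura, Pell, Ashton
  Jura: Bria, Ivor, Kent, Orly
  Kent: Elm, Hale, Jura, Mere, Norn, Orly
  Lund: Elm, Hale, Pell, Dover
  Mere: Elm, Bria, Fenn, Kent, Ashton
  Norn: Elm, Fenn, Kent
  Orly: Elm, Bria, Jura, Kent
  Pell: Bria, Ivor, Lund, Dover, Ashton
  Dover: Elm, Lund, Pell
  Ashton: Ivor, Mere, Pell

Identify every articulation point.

none

Removing Ivor, for instance, still leaves 1 component. No single vertex removal increases the component count — the graph has no articulation points.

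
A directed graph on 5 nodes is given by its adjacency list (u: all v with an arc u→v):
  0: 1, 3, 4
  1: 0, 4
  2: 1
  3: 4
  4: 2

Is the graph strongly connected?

From 1 we can reach every vertex (0, 1, 2, 3, 4), and every vertex can reach 1 (0, 1, 2, 3, 4). So the whole graph is one strongly connected component.

Yes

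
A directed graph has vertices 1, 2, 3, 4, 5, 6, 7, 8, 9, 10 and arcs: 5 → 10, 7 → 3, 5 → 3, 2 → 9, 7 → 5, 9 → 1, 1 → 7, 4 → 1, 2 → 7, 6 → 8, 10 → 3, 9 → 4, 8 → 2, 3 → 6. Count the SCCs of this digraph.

1

{1, 2, 3, 4, 5, 6, 7, 8, 9, 10} are all mutually reachable — one SCC of size 10.
That gives 1 strongly connected component.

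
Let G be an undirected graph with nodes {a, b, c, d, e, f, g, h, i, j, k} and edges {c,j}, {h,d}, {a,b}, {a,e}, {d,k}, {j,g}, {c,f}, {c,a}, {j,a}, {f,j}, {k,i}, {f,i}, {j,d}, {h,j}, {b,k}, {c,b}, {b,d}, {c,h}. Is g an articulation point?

Deleting g leaves 1 component (was 1), so g is not a cut vertex.

No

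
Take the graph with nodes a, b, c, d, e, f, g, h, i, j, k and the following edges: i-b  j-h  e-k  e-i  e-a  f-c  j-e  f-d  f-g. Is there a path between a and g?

The component containing a is {a, b, e, h, i, j, k}, and g is not in it.

No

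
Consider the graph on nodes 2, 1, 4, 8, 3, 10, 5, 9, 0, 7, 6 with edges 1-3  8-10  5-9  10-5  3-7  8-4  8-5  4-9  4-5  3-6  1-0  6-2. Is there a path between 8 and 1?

No

The component containing 8 is {4, 5, 8, 9, 10}, and 1 is not in it.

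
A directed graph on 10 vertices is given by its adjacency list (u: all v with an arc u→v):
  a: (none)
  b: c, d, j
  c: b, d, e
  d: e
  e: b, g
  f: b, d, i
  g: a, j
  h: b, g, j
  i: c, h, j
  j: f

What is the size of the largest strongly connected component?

{b, c, d, e, f, g, h, i, j} are all mutually reachable — one SCC of size 9.
{a} is an SCC by itself.
The largest has 9 vertices.

9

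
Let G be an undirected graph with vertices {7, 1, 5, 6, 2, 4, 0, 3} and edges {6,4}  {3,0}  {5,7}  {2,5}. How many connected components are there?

4

1 is isolated — a component by itself.
Starting from 0 we can reach 0, 3. That is one component of size 2.
Starting from 4 we can reach 4, 6. That is one component of size 2.
Starting from 2 we can reach 2, 5, 7. That is one component of size 3.
Total: 4 components.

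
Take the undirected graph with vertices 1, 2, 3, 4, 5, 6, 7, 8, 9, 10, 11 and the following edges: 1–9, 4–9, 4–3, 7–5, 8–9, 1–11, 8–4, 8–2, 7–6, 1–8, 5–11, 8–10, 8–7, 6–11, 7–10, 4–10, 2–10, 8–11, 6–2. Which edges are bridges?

The edges on the cycle 8-7-5-11-8 are not bridges since each lies on that cycle.
But removing 3–4 disconnects 3 from 4 — this is a bridge.

3-4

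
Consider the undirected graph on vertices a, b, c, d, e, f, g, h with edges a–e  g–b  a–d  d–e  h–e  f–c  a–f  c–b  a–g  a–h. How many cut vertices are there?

1

Removing a increases the component count from 1 to 2, so a is a cut vertex.
By contrast removing h leaves 1 component; it is not a cut vertex. No other vertex is a cut vertex either.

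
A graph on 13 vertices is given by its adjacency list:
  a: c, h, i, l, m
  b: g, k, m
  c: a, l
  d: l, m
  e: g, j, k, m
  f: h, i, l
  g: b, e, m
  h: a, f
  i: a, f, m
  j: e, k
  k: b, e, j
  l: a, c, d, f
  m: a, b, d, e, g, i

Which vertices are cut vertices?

m

Removing m increases the component count from 1 to 2, so m is a cut vertex.
By contrast removing l leaves 1 component; it is not a cut vertex. No other vertex is a cut vertex either.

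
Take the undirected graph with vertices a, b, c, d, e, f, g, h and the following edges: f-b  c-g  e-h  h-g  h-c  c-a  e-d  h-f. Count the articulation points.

Removing c increases the component count from 1 to 2, so c is a cut vertex.
Removing e increases the component count from 1 to 2, so e is a cut vertex.
Removing f increases the component count from 1 to 2, so f is a cut vertex.
Likewise h is a cut vertex.
By contrast removing b leaves 1 component; it is not a cut vertex. No other vertex is a cut vertex either.

4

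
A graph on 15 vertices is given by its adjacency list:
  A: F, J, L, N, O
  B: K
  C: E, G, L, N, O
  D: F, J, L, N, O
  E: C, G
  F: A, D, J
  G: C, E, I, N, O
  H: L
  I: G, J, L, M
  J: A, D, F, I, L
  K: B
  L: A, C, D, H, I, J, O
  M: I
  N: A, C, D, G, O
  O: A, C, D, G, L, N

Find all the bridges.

B-K, H-L, I-M

The edges on the cycle L-C-E-G-I-L are not bridges since each lies on that cycle.
But removing B-K disconnects B from K; removing H-L disconnects H from L; removing M-I disconnects M from I — these are bridges.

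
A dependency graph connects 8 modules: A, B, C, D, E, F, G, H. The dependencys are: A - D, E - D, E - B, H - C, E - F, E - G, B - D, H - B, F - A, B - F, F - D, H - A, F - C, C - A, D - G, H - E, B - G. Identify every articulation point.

none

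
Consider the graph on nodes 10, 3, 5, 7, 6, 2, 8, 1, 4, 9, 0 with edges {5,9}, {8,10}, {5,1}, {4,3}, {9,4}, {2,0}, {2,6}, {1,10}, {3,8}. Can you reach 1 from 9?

Yes

From 9 we can reach 1, 3, 4, 5, 8, 9, 10, which includes 1.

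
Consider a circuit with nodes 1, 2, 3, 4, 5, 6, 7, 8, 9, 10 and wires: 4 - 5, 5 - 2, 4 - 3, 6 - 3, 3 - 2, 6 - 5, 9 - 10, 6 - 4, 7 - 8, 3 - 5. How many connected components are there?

4

1 is isolated — a component by itself.
Starting from 7 we can reach 7, 8. That is one component of size 2.
Starting from 9 we can reach 9, 10. That is one component of size 2.
Starting from 2 we can reach 2, 3, 4, 5, 6. That is one component of size 5.
Total: 4 components.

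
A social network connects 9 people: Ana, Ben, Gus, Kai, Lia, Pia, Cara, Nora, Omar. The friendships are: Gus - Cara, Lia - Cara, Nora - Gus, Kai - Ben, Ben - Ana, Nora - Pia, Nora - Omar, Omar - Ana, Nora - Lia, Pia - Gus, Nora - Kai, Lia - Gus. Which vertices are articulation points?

Removing Nora increases the component count from 1 to 2, so Nora is a cut vertex.
By contrast removing Ben leaves 1 component; it is not a cut vertex. No other vertex is a cut vertex either.

Nora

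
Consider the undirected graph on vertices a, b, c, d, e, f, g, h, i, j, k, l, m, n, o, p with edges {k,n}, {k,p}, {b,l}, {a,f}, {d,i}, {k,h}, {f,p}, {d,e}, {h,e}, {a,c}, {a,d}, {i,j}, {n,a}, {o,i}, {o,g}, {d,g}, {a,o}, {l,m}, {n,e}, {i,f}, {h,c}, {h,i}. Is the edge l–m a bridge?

Removing l–m leaves no path between l and m: the component count goes from 2 to 3. So it is a bridge.

Yes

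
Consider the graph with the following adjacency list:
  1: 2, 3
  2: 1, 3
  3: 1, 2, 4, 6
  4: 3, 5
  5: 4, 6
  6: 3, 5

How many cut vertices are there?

1

Removing 3 increases the component count from 1 to 2, so 3 is a cut vertex.
By contrast removing 5 leaves 1 component; it is not a cut vertex. No other vertex is a cut vertex either.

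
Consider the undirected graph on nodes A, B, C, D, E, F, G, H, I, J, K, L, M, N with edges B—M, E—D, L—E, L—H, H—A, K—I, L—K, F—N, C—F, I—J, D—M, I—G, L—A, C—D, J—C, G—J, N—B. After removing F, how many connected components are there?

With F gone, the remaining components are: {A, B, C, D, E, G, H, I, J, K, L, M, N}.
That is 1 component.

1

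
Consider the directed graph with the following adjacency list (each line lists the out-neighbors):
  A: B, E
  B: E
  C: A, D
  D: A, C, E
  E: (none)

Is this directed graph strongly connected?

There is no directed path from E to B, so the graph is not strongly connected.

No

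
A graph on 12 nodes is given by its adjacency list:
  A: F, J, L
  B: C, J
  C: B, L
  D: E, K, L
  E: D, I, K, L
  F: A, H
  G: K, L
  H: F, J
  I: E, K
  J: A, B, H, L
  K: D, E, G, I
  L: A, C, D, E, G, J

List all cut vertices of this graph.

Removing L increases the component count from 1 to 2, so L is a cut vertex.
By contrast removing A leaves 1 component; it is not a cut vertex. No other vertex is a cut vertex either.

L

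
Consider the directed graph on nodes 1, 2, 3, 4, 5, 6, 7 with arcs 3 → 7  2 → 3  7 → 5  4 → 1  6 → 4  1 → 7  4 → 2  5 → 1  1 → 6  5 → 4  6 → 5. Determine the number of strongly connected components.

1

{1, 2, 3, 4, 5, 6, 7} are all mutually reachable — one SCC of size 7.
That gives 1 strongly connected component.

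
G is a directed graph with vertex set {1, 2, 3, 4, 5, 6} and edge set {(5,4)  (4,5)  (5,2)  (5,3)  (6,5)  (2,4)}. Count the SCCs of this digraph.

4

{2, 4, 5} are all mutually reachable — one SCC of size 3.
{3} is an SCC by itself.
{1} is an SCC by itself.
{6} is an SCC by itself.
That gives 4 strongly connected components.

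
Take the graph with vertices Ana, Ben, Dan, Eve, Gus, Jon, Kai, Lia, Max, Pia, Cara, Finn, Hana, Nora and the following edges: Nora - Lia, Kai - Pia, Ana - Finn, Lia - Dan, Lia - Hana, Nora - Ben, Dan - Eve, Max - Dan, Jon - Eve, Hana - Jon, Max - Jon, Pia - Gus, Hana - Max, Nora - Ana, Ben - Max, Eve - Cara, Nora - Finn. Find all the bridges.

Cara-Eve, Gus-Pia, Kai-Pia

The edges on the cycle Nora-Lia-Hana-Jon-Max-Ben-Nora are not bridges since each lies on that cycle.
But removing Eve - Cara disconnects Eve from Cara; removing Pia - Gus disconnects Pia from Gus; removing Kai - Pia disconnects Kai from Pia — these are bridges.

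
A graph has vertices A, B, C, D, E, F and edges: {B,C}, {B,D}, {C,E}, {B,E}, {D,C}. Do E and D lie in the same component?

From E we can reach B, C, D, E, which includes D.

Yes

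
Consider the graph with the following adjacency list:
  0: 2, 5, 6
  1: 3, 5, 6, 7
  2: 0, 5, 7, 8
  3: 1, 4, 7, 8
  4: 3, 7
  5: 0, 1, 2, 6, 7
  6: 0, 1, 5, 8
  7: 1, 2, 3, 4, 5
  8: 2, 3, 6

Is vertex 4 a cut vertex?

No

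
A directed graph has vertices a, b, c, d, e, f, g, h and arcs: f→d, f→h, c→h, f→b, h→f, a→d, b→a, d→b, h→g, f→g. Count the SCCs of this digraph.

5

{a, b, d} are all mutually reachable — one SCC of size 3.
{f, h} are all mutually reachable — one SCC of size 2.
{g} is an SCC by itself.
{e} is an SCC by itself.
{c} is an SCC by itself.
That gives 5 strongly connected components.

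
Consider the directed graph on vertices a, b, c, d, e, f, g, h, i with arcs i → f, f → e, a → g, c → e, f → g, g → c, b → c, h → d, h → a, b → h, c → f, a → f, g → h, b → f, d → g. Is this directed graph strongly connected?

No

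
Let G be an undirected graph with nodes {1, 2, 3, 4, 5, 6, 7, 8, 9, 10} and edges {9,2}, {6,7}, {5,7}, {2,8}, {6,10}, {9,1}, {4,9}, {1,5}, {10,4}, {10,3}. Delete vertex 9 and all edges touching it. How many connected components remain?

2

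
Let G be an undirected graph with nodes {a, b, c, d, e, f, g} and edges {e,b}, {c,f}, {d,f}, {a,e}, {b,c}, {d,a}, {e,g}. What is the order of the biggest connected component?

7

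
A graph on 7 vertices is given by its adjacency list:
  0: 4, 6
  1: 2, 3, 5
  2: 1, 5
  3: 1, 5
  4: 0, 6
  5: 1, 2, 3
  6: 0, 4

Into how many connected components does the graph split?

Starting from 0 we can reach 0, 4, 6. That is one component of size 3.
Starting from 1 we can reach 1, 2, 3, 5. That is one component of size 4.
Total: 2 components.

2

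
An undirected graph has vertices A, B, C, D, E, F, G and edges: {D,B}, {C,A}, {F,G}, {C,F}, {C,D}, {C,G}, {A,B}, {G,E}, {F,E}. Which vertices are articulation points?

Removing C increases the component count from 1 to 2, so C is a cut vertex.
By contrast removing B leaves 1 component; it is not a cut vertex. No other vertex is a cut vertex either.

C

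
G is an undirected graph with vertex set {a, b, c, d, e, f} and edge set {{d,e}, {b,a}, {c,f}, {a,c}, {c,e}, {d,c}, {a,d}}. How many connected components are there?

1

Starting from a we can reach a, b, c, d, e, f. That is one component of size 6.
Total: 1 component.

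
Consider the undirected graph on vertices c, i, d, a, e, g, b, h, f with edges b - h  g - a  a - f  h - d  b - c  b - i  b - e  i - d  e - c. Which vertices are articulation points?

a, b

Removing a increases the component count from 2 to 3, so a is a cut vertex.
Removing b increases the component count from 2 to 3, so b is a cut vertex.
By contrast removing f leaves 2 components; it is not a cut vertex. No other vertex is a cut vertex either.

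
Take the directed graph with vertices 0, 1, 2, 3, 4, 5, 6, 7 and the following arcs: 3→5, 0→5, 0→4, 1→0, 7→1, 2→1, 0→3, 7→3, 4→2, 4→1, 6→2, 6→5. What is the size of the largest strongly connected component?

4

{0, 1, 2, 4} are all mutually reachable — one SCC of size 4.
{5} is an SCC by itself.
{3} is an SCC by itself.
{7} is an SCC by itself.
{6} is an SCC by itself.
The largest has 4 vertices.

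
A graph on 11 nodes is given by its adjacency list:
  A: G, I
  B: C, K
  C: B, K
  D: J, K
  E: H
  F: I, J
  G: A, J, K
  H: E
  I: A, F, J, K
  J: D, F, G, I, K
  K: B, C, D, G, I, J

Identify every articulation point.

K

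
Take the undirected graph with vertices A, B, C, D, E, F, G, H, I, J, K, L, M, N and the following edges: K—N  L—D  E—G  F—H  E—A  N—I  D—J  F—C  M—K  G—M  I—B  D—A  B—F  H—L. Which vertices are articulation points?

Removing D increases the component count from 1 to 2, so D is a cut vertex.
Removing F increases the component count from 1 to 2, so F is a cut vertex.
By contrast removing C leaves 1 component; it is not a cut vertex. No other vertex is a cut vertex either.

D, F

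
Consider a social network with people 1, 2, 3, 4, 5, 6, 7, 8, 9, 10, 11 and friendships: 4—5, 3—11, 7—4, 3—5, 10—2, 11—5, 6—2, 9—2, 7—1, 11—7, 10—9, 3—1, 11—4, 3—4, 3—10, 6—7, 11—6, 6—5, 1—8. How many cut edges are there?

The edges on the cycle 3-11-6-2-10-3 are not bridges since each lies on that cycle.
But removing 1—8 disconnects 1 from 8 — this is a bridge.

1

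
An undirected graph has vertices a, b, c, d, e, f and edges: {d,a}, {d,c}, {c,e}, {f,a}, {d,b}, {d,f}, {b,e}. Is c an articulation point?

No

Deleting c leaves 1 component (was 1) (its neighbors d, e remain connected to each other), so c is not a cut vertex.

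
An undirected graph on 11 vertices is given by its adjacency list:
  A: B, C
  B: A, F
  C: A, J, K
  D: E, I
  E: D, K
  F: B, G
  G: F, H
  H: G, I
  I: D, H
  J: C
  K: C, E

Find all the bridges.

The edges on the cycle I-H-G-F-B-A-C-K-E-D-I are not bridges since each lies on that cycle.
But removing J-C disconnects J from C — this is a bridge.

C-J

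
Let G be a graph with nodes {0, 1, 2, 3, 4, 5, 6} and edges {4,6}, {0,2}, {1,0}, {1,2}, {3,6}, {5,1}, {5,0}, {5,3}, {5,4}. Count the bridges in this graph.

The edges on the cycle 5-1-2-0-5 are not bridges since each lies on that cycle.
Every edge lies on some cycle, so there are no bridges.

0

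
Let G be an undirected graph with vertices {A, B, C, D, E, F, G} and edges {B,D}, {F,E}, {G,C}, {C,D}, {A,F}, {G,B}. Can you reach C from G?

Yes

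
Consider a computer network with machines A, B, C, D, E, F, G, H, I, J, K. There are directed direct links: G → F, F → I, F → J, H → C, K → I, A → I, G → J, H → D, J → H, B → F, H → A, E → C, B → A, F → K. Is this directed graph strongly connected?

There is no directed path from I to D, so the graph is not strongly connected.

No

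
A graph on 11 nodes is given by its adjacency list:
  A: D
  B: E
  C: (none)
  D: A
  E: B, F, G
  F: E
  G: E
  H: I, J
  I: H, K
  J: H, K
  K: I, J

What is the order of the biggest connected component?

C is isolated — a component by itself.
Starting from A we can reach A, D. That is one component of size 2.
Starting from H we can reach H, I, J, K. That is one component of size 4.
Starting from B we can reach B, E, F, G. That is one component of size 4.
The largest has 4 vertices.

4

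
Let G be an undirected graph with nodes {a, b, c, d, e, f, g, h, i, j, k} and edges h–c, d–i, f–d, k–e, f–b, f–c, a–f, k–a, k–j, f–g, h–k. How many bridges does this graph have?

6

The edges on the cycle h-k-a-f-c-h are not bridges since each lies on that cycle.
But removing k–j disconnects k from j; removing g–f disconnects g from f; removing d–f disconnects d from f; removing d–i disconnects d from i — these are bridges.
In total 6 edges are bridges.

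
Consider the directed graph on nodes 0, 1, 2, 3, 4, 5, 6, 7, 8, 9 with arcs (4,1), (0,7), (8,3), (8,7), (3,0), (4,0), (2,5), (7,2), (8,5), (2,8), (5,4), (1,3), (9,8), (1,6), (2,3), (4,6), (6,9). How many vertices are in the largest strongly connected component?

10

{0, 1, 2, 3, 4, 5, 6, 7, 8, 9} are all mutually reachable — one SCC of size 10.
The largest has 10 vertices.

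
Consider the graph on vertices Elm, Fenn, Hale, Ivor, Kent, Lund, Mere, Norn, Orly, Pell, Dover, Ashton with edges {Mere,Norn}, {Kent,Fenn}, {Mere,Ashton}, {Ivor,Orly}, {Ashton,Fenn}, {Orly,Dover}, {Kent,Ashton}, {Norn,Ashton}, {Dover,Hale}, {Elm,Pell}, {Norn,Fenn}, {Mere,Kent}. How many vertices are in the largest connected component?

Lund is isolated — a component by itself.
Starting from Elm we can reach Elm, Pell. That is one component of size 2.
Starting from Hale we can reach Hale, Ivor, Orly, Dover. That is one component of size 4.
Starting from Fenn we can reach Fenn, Kent, Mere, Norn, Ashton. That is one component of size 5.
The largest has 5 vertices.

5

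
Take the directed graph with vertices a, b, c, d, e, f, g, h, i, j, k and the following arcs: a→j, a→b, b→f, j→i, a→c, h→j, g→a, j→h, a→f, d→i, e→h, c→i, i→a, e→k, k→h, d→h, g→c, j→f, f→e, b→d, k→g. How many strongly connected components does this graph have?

1

{a, b, c, d, e, f, g, h, i, j, k} are all mutually reachable — one SCC of size 11.
That gives 1 strongly connected component.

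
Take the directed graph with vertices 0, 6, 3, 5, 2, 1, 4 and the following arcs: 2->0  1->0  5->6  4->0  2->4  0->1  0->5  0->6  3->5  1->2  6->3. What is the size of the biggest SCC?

{0, 1, 2, 4} are all mutually reachable — one SCC of size 4.
{3, 5, 6} are all mutually reachable — one SCC of size 3.
The largest has 4 vertices.

4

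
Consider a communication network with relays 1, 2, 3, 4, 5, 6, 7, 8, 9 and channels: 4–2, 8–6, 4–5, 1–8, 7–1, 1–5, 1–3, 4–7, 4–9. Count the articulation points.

3

Removing 1 increases the component count from 1 to 3, so 1 is a cut vertex.
Removing 4 increases the component count from 1 to 3, so 4 is a cut vertex.
Removing 8 increases the component count from 1 to 2, so 8 is a cut vertex.
By contrast removing 6 leaves 1 component; it is not a cut vertex. No other vertex is a cut vertex either.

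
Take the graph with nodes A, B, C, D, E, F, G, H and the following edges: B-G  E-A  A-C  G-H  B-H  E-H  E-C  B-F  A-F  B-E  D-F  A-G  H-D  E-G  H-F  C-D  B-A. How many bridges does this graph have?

The edges on the cycle E-A-C-E are not bridges since each lies on that cycle.
Every edge lies on some cycle, so there are no bridges.

0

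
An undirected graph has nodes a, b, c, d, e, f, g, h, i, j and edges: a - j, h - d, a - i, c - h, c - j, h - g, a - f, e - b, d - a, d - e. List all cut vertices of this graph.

Removing a increases the component count from 1 to 3, so a is a cut vertex.
Removing d increases the component count from 1 to 2, so d is a cut vertex.
Removing e increases the component count from 1 to 2, so e is a cut vertex.
Likewise h is a cut vertex.
By contrast removing b leaves 1 component; it is not a cut vertex. No other vertex is a cut vertex either.

a, d, e, h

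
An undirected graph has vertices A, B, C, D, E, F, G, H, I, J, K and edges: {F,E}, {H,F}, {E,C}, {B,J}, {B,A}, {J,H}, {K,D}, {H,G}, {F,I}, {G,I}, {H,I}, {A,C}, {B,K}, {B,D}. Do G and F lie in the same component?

Yes

From G we can reach A, B, C, D, E, F, G, H, I, J, K, which includes F.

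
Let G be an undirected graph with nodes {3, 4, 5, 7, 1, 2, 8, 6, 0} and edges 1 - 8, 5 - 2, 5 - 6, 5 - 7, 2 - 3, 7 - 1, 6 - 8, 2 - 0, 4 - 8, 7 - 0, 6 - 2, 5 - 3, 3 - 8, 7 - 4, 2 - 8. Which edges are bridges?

none

The edges on the cycle 5-6-2-0-7-5 are not bridges since each lies on that cycle.
Every edge lies on some cycle, so there are no bridges.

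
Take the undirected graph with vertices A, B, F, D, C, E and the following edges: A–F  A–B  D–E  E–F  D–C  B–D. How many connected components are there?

1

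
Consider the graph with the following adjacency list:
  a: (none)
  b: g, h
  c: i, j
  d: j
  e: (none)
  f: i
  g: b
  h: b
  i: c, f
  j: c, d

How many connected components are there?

4

a is isolated — a component by itself.
e is isolated — a component by itself.
Starting from b we can reach b, g, h. That is one component of size 3.
Starting from c we can reach c, d, f, i, j. That is one component of size 5.
Total: 4 components.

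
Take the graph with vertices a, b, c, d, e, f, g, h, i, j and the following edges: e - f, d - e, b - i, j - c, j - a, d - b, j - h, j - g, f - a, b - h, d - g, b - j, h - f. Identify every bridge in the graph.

b-i, c-j

The edges on the cycle d-b-j-g-d are not bridges since each lies on that cycle.
But removing i - b disconnects i from b; removing c - j disconnects c from j — these are bridges.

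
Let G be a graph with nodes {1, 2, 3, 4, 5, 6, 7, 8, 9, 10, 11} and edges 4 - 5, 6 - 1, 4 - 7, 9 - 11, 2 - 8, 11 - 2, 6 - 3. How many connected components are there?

4

10 is isolated — a component by itself.
Starting from 4 we can reach 4, 5, 7. That is one component of size 3.
Starting from 1 we can reach 1, 3, 6. That is one component of size 3.
Starting from 2 we can reach 2, 8, 9, 11. That is one component of size 4.
Total: 4 components.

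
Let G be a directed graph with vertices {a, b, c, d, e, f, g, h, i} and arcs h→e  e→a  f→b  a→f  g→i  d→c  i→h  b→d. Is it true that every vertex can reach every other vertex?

There is no directed path from a to i, so the graph is not strongly connected.

No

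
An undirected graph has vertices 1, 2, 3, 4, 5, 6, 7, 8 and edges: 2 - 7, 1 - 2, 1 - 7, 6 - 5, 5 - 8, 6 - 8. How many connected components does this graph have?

3 is isolated — a component by itself.
4 is isolated — a component by itself.
Starting from 5 we can reach 5, 6, 8. That is one component of size 3.
Starting from 1 we can reach 1, 2, 7. That is one component of size 3.
Total: 4 components.

4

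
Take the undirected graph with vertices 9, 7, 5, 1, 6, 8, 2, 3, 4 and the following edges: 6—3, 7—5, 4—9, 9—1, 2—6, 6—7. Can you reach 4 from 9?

Yes

From 9 we can reach 1, 4, 9, which includes 4.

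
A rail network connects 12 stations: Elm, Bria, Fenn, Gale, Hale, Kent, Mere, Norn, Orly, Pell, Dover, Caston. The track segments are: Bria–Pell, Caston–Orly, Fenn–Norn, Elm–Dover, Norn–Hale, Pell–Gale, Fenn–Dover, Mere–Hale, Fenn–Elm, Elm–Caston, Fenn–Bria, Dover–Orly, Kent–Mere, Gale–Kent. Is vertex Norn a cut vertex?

Deleting Norn leaves 1 component (was 1) (its neighbors Fenn, Hale remain connected to each other), so Norn is not a cut vertex.

No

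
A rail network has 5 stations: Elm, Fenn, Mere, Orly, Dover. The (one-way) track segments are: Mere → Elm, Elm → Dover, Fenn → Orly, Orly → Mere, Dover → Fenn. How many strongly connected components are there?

{Elm, Fenn, Mere, Orly, Dover} are all mutually reachable — one SCC of size 5.
That gives 1 strongly connected component.

1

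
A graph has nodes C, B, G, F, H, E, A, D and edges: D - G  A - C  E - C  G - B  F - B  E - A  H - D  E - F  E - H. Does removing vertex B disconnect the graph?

Deleting B leaves 1 component (was 1) (its neighbors F, G remain connected to each other), so B is not a cut vertex.

No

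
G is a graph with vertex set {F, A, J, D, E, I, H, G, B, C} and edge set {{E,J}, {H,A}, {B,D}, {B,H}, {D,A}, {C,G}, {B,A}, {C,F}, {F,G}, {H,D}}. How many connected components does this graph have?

4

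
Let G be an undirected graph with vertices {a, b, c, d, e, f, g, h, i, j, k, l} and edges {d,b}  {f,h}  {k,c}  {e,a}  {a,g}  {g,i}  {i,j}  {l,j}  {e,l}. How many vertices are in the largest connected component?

6

Starting from b we can reach b, d. That is one component of size 2.
Starting from c we can reach c, k. That is one component of size 2.
Starting from f we can reach f, h. That is one component of size 2.
Starting from a we can reach a, e, g, i, j, l. That is one component of size 6.
The largest has 6 vertices.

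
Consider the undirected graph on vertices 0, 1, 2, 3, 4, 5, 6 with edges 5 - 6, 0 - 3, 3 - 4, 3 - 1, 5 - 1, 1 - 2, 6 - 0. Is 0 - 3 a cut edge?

No

After removing 0 - 3, the path 0-6-5-1-3 still connects them, so the edge is not a bridge.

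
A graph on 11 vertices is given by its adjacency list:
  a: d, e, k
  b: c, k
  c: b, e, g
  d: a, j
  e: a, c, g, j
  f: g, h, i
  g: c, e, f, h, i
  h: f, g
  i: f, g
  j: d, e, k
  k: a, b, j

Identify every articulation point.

Removing g increases the component count from 1 to 2, so g is a cut vertex.
By contrast removing e leaves 1 component; it is not a cut vertex. No other vertex is a cut vertex either.

g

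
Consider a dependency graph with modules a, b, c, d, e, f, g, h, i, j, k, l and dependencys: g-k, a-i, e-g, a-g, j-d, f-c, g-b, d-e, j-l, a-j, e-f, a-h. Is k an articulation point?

No

Deleting k leaves 1 component (was 1), so k is not a cut vertex.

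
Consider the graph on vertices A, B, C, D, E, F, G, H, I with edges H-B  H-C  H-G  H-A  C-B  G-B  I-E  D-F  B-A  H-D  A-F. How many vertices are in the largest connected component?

Starting from E we can reach E, I. That is one component of size 2.
Starting from A we can reach A, B, C, D, F, G, H. That is one component of size 7.
The largest has 7 vertices.

7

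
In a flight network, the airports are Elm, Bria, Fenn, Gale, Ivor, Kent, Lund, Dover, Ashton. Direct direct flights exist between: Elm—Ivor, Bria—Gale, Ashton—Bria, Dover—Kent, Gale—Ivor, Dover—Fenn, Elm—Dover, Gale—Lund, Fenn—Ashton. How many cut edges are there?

2

The edges on the cycle Elm-Dover-Fenn-Ashton-Bria-Gale-Ivor-Elm are not bridges since each lies on that cycle.
But removing Lund—Gale disconnects Lund from Gale; removing Dover—Kent disconnects Dover from Kent — these are bridges.
That makes 2 bridges.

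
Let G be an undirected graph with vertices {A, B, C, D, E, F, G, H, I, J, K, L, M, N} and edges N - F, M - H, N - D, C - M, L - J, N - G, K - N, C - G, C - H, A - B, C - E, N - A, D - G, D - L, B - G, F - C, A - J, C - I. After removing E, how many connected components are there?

1

With E gone, the remaining components are: {A, B, C, D, F, G, H, I, J, K, L, M, N}.
That is 1 component.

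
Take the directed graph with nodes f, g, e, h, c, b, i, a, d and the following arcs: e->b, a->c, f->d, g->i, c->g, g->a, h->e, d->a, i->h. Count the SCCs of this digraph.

7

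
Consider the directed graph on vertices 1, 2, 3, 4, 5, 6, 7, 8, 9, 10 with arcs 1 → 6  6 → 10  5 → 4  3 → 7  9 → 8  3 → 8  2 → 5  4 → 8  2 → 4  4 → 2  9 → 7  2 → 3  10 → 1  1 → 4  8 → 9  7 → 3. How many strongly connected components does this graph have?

{3, 7, 8, 9} are all mutually reachable — one SCC of size 4.
{1, 6, 10} are all mutually reachable — one SCC of size 3.
{2, 4, 5} are all mutually reachable — one SCC of size 3.
That gives 3 strongly connected components.

3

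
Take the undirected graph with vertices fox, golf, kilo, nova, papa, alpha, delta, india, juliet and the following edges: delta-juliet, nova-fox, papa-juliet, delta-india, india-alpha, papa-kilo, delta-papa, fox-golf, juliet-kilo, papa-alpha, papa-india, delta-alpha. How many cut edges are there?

2

The edges on the cycle delta-papa-kilo-juliet-delta are not bridges since each lies on that cycle.
But removing nova-fox disconnects nova from fox; removing golf-fox disconnects golf from fox — these are bridges.
That makes 2 bridges.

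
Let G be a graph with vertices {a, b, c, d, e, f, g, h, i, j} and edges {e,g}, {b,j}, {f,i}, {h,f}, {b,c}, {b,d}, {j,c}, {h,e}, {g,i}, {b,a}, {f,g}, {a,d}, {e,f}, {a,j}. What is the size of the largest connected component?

5

Starting from e we can reach e, f, g, h, i. That is one component of size 5.
Starting from a we can reach a, b, c, d, j. That is one component of size 5.
The largest has 5 vertices.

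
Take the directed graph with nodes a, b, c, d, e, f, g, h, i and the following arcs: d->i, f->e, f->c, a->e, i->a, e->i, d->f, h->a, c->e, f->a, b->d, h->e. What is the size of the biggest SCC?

3

{a, e, i} are all mutually reachable — one SCC of size 3.
{g} is an SCC by itself.
{d} is an SCC by itself.
{b} is an SCC by itself.
{h} is an SCC by itself.
(and 2 more singleton SCCs)
The largest has 3 vertices.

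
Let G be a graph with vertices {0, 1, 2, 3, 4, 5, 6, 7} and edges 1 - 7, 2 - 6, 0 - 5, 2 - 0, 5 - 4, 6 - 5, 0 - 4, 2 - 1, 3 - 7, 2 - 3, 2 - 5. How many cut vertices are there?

1

Removing 2 increases the component count from 1 to 2, so 2 is a cut vertex.
By contrast removing 6 leaves 1 component; it is not a cut vertex. No other vertex is a cut vertex either.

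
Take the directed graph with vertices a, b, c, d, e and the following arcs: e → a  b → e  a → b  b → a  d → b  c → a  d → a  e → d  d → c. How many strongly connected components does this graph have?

1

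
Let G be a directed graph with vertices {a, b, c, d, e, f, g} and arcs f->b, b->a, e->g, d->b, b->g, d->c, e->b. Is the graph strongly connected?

No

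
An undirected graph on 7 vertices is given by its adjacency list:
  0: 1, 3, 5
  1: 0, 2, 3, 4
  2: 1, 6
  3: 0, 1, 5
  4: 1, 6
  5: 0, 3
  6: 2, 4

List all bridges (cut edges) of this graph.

The edges on the cycle 1-3-5-0-1 are not bridges since each lies on that cycle.
Every edge lies on some cycle, so there are no bridges.

none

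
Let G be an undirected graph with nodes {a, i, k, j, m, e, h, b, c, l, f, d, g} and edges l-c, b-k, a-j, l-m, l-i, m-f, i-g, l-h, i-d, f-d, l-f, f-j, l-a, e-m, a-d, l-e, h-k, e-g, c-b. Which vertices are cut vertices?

l

Removing l increases the component count from 1 to 2, so l is a cut vertex.
By contrast removing a leaves 1 component; it is not a cut vertex. No other vertex is a cut vertex either.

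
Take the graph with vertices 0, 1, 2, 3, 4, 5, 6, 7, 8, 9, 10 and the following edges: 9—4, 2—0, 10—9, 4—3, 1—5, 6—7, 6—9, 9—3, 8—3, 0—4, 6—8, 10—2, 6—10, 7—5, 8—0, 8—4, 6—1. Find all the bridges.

The edges on the cycle 6-1-5-7-6 are not bridges since each lies on that cycle.
Every edge lies on some cycle, so there are no bridges.

none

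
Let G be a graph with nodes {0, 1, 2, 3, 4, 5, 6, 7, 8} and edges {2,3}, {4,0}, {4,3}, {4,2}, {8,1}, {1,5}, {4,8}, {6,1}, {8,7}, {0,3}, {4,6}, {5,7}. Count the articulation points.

1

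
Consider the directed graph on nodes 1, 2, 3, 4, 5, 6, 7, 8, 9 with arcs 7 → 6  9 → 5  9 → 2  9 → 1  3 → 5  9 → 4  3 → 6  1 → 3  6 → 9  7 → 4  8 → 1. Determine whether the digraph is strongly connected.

No

There is no directed path from 1 to 7, so the graph is not strongly connected.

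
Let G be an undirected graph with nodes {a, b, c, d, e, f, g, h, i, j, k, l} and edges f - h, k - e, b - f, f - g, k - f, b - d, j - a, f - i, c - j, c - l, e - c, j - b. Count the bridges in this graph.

6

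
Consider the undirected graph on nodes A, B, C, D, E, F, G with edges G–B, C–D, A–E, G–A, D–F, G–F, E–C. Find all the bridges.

B-G

The edges on the cycle G-A-E-C-D-F-G are not bridges since each lies on that cycle.
But removing G–B disconnects G from B — this is a bridge.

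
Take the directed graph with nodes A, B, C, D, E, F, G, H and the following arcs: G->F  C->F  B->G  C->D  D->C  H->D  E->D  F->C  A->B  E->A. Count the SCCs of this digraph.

6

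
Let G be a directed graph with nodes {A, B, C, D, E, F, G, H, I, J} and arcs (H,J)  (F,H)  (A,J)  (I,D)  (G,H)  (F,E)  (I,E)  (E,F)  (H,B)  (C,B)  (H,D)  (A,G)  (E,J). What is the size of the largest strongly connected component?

{E, F} are all mutually reachable — one SCC of size 2.
{I} is an SCC by itself.
{D} is an SCC by itself.
{B} is an SCC by itself.
{H} is an SCC by itself.
(and 4 more singleton SCCs)
The largest has 2 vertices.

2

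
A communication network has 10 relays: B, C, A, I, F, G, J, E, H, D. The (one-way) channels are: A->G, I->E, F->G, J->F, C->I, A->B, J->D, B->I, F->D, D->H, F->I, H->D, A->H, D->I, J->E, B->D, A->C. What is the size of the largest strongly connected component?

2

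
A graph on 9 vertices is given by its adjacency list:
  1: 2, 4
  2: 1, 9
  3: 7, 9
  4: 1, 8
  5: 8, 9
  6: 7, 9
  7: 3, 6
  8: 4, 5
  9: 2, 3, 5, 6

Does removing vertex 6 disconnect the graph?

Deleting 6 leaves 1 component (was 1) (its neighbors 7, 9 remain connected to each other), so 6 is not a cut vertex.

No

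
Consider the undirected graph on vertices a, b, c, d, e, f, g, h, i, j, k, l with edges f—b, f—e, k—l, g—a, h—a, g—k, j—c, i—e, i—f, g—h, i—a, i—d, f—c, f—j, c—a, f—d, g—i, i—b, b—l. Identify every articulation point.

Removing f, for instance, still leaves 1 component. No single vertex removal increases the component count — the graph has no articulation points.

none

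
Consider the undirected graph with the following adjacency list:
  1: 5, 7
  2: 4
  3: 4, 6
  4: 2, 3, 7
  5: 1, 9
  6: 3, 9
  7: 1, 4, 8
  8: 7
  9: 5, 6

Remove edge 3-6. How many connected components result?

3 and 6 are still connected via 3-4-7-1-5-9-6, so the component count stays at 1.

1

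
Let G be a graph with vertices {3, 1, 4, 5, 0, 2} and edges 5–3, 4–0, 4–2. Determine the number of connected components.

1 is isolated — a component by itself.
Starting from 3 we can reach 3, 5. That is one component of size 2.
Starting from 0 we can reach 0, 2, 4. That is one component of size 3.
Total: 3 components.

3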